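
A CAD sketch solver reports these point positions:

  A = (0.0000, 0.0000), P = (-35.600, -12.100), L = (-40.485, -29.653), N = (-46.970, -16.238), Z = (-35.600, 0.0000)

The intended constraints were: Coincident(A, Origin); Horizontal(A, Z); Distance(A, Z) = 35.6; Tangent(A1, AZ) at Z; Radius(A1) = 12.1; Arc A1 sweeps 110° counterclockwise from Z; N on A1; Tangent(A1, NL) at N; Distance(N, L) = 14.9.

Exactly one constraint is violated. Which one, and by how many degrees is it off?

Tangent(A1, NL) at N — off by 5.80°.

A = (0.00, 0.00) ✓; A.y = 0.00, Z.y = 0.00 ✓; |AZ| = 35.60 ✓; ∠(PZ, ZA) = 90.00° ✓; |PZ| = 12.10 ✓; bearing(P→N) − bearing(P→Z) = 110.0° ✓; |PN| = 12.10 ✓; ∠(PN, NL) = 84.20° ✗; |NL| = 14.90 ✓.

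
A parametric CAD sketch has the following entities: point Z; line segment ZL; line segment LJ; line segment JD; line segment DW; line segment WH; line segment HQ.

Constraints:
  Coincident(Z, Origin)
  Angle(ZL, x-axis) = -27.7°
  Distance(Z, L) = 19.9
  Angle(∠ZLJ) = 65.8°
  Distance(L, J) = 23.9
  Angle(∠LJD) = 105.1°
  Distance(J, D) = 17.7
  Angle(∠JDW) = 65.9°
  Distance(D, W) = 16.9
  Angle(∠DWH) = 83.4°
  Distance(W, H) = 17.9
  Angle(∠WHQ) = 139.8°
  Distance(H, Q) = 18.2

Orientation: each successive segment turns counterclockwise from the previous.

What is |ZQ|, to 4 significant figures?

39.06

∠DWH = 83.4° gives WH at 12.10° from the x-axis; with |WH| = 17.9, H = (21.43, 7.181). ∠WHQ = 139.8° gives HQ at 52.30° from the x-axis; with |HQ| = 18.2, Q = (32.55, 21.58). Then |ZQ| = |Q − Z| = 39.06.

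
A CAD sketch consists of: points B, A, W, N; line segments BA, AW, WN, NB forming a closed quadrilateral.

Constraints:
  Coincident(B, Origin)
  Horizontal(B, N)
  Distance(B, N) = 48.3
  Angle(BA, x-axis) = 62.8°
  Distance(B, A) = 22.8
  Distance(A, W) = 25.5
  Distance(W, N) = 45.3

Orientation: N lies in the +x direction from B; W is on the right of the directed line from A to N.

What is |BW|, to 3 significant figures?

5.26

B is at the origin; B and N share the same y with |BN| = 48.3 and N in +x, so N = (48.3, 0). BA runs at 62.8° with |BA| = 22.8, so A = (10.4, 20.3). W is determined by |AW| = 25.5 and |WN| = 45.3 together: it lies at the intersection of circle(A, 25.5) and circle(N, 45.3). With |AN| = 43.0, the foot of the radical line on AN is 5.17 from A and the perpendicular offset is √(25.5² − 5.17²) = 25.0. Taking the right-of-AN solution: W = (3.19, -4.18).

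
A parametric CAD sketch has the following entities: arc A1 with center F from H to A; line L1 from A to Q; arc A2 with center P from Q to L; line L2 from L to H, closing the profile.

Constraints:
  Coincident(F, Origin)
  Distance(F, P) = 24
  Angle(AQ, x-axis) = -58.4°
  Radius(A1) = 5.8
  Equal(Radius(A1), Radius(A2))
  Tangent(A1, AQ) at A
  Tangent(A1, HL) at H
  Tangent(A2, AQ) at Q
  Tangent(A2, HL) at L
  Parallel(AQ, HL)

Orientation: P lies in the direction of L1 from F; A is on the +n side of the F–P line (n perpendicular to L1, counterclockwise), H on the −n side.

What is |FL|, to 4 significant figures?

24.69

The slot axis is L1's direction at -58.4°, so u = (cos -58.4°, sin -58.4°) = (0.5240, -0.8517) and n = (−sin -58.4°, cos -58.4°) = (0.8517, 0.5240). F is at the origin and P lies 24.0 along u from F, so P = 24.0·u = (12.58, -20.44). Tangency of A1 to both parallel lines with radius 5.8 puts A and H at F ± 5.8·n: A = (4.940, 3.039), H = (-4.940, -3.039). Equal radii place Q and L the same way about P: Q = P + 5.8·n = (17.52, -17.40), L = P − 5.8·n = (7.636, -23.48). Then |FL| = |L − F| = 24.69.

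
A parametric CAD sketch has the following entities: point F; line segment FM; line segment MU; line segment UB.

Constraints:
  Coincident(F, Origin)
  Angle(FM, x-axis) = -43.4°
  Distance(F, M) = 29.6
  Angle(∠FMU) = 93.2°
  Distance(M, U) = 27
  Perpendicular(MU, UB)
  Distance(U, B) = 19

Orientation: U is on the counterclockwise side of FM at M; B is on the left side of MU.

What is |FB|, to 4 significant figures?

30.53

F is at the origin; FM runs at -43.4° with length 29.6, so M = 29.6·(cos -43.4°, sin -43.4°) = (21.51, -20.34). ∠FMU = 93.2°, so MU runs at -43.4° + (180° − 93.2°) = 43.40° from the x-axis; with |MU| = 27.0, U = M + 27.0·(cos 43.40°, sin 43.40°) = (41.12, -1.786). The perpendicularity gives UB at right angles to MU; with |UB| = 19.0 on the left of MU, B = U + 19.0·(-0.6871, 0.7266) = (28.07, 12.02). Then |FB| = |B − F| = 30.53.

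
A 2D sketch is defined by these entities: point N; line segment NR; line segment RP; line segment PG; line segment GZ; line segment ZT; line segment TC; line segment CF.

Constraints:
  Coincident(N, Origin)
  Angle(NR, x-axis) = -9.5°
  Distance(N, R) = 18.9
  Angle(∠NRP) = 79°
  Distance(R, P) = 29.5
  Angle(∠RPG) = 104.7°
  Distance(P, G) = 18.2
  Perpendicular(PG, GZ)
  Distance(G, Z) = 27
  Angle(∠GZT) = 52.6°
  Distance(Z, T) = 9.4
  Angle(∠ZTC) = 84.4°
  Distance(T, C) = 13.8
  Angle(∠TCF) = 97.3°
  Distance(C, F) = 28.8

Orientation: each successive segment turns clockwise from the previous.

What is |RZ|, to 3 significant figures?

25.7

N is at the origin; NR runs at -9.5° with length 18.9, so R = (18.6, -3.12). ∠NRP = 79.0° gives RP at -110° from the x-axis; with |RP| = 29.5, P = (8.31, -30.8). ∠RPG = 104.7° gives PG at 174° from the x-axis; with |PG| = 18.2, G = (-9.80, -28.9). PG is perpendicular to GZ, so GZ runs at 84.2°; with |GZ| = 27.0, Z = (-7.07, -2.05). Then |RZ| = |Z − R| = 25.7.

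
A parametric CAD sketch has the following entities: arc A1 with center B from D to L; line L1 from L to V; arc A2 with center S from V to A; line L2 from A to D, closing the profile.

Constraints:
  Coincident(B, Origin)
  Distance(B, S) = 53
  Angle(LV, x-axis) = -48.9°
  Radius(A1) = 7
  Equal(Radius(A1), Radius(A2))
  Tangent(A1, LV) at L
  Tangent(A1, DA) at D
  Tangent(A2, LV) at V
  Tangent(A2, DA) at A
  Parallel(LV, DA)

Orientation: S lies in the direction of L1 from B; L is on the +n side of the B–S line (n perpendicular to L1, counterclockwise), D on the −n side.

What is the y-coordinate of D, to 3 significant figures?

-4.60

B is at the origin and S lies 53.0 along u from B, so S = 53.0·u = (34.8, -39.9). Tangency of A1 to both parallel lines with radius 7.0 puts L and D at B ± 7.0·n: L = (5.27, 4.60), D = (-5.27, -4.60). So D.y = -4.60.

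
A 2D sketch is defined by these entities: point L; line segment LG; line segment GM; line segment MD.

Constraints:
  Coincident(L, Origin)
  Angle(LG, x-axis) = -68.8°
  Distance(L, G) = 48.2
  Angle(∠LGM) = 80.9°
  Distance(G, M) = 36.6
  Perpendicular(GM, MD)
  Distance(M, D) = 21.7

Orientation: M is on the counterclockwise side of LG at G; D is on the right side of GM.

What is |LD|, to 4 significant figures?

75.11

L is at the origin; LG runs at -68.8° with length 48.2, so G = 48.2·(cos -68.8°, sin -68.8°) = (17.43, -44.94). ∠LGM = 80.9°, so GM runs at -68.8° + (180° − 80.9°) = 30.30° from the x-axis; with |GM| = 36.6, M = G + 36.6·(cos 30.30°, sin 30.30°) = (49.03, -26.47). GM ⟂ MD; with |MD| = 21.7 on the right of GM, D = M + 21.7·(0.5045, -0.8634) = (59.98, -45.21). Then |LD| = |D − L| = 75.11.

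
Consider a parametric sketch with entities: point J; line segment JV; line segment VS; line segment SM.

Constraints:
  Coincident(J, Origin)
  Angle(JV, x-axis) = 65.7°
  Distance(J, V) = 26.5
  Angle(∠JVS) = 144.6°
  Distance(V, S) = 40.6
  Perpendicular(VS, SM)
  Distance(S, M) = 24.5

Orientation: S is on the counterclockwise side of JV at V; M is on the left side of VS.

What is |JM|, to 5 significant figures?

62.870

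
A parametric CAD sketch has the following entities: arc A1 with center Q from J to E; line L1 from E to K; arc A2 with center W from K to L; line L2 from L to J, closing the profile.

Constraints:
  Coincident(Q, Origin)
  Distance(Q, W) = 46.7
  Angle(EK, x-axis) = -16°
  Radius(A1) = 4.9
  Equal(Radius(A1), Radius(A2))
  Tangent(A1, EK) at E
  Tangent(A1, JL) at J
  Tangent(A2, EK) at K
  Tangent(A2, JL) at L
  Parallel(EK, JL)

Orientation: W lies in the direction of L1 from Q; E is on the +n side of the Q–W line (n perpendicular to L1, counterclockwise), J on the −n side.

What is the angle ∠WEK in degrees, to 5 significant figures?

5.9898°

The slot axis is L1's direction at -16.0°, so u = (cos -16.0°, sin -16.0°) = (0.96126, -0.27564) and n = (−sin -16.0°, cos -16.0°) = (0.27564, 0.96126). Q is at the origin and W lies 46.7 along u from Q, so W = 46.7·u = (44.891, -12.872). Tangency of A1 to both parallel lines with radius 4.9 puts E and J at Q ± 4.9·n: E = (1.3506, 4.7102), J = (-1.3506, -4.7102). Equal radii place K and L the same way about W: K = W + 4.9·n = (46.242, -8.1621), L = W − 4.9·n = (43.540, -17.582). Then cos ∠WEK = EW·EK / (|EW||EK|), giving 5.9898°.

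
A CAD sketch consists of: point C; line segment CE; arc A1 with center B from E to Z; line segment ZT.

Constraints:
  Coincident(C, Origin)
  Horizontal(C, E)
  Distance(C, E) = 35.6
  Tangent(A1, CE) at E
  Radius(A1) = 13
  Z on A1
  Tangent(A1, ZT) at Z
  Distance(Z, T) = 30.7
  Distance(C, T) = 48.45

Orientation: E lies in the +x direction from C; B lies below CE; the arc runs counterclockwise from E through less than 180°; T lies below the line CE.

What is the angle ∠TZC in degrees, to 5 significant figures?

117.52°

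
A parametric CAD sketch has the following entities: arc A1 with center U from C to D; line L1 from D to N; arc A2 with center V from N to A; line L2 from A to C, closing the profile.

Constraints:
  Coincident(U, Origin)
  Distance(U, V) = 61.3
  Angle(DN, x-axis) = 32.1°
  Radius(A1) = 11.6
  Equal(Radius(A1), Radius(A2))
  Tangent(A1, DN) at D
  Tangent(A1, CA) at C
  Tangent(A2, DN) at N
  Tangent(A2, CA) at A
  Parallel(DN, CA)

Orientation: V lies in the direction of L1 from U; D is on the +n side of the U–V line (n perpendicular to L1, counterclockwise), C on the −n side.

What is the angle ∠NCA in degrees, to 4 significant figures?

20.73°

The slot axis is L1's direction at 32.1°, so u = (cos 32.1°, sin 32.1°) = (0.8471, 0.5314) and n = (−sin 32.1°, cos 32.1°) = (-0.5314, 0.8471). U is at the origin and V lies 61.3 along u from U, so V = 61.3·u = (51.93, 32.57). Tangency of A1 to both parallel lines with radius 11.6 puts D and C at U ± 11.6·n: D = (-6.164, 9.827), C = (6.164, -9.827). Equal radii place N and A the same way about V: N = V + 11.6·n = (45.76, 42.40), A = V − 11.6·n = (58.09, 22.75). Then cos ∠NCA = CN·CA / (|CN||CA|), giving 20.73°.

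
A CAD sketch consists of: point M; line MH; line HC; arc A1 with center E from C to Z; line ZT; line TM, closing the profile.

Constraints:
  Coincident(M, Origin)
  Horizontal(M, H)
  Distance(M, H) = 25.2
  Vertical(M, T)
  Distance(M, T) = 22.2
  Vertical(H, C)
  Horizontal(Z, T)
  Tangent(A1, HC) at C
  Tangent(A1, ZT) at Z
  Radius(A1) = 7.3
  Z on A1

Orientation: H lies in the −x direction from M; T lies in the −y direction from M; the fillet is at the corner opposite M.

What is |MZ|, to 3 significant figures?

28.5

The virtual corner opposite M is at (-25.2, -22.2). The tangent condition forces EC to be normal to HC and since A1 is tangent to ZT there, EZ ⟂ ZT, with radius 7.3, so the center E sits 7.3 in from both sides at E = (-17.9, -14.9). That places the tangent points at C = (-25.2, -14.9) on HC and Z = (-17.9, -22.2) on ZT. Then |MZ| = |Z − M| = 28.5.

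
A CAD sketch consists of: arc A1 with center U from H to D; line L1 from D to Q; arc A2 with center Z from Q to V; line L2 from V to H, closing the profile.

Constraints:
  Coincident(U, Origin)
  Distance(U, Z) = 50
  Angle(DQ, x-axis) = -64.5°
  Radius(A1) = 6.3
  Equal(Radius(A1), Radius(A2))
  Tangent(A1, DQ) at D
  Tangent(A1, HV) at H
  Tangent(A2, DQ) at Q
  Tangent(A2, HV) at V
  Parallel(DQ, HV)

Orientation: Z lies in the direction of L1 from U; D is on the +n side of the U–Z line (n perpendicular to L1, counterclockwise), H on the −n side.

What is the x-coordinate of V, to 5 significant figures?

15.839

The slot axis is L1's direction at -64.5°, so u = (cos -64.5°, sin -64.5°) = (0.43051, -0.90259) and n = (−sin -64.5°, cos -64.5°) = (0.90259, 0.43051). U is at the origin and Z lies 50.0 along u from U, so Z = 50.0·u = (21.526, -45.129). Tangency of A1 to both parallel lines with radius 6.3 puts D and H at U ± 6.3·n: D = (5.6863, 2.7122), H = (-5.6863, -2.7122). Equal radii place Q and V the same way about Z: Q = Z + 6.3·n = (27.212, -42.417), V = Z − 6.3·n = (15.839, -47.841). So V.x = 15.839.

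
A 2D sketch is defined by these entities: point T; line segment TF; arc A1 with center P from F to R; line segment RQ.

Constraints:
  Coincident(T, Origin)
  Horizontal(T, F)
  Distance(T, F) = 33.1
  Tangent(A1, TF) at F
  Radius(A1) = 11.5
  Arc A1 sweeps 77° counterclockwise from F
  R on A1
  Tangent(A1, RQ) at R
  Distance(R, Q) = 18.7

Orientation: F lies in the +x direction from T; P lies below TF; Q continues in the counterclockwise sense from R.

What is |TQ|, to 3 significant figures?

32.4

T is at the origin; TF is horizontal with |TF| = 33.1 and F on the +x side, so F = (33.1, 0.00). Tangency of A1 to TF means the radius PF is perpendicular to TF, so P = F + (0, -11.5) = (33.1, -11.5). On A1, F sits at bearing 90° from P; a 77° counterclockwise sweep puts R at bearing 167°, so R = P + 11.5·(cos 167°, sin 167°) = (21.9, -8.91). Tangency of A1 to RQ means the radius PR is perpendicular to RQ, so RQ runs along (−sin 167°, cos 167°); with |RQ| = 18.7, Q = (17.7, -27.1). Then |TQ| = |Q − T| = 32.4.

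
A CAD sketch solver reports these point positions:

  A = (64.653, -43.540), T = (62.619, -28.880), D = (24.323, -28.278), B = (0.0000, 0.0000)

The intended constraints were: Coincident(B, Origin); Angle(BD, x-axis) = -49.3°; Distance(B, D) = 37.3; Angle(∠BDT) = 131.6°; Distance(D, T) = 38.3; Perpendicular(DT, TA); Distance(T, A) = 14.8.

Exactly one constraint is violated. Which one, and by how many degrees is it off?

Perpendicular(DT, TA) — off by 8.80°.

B = (0.00, 0.00) ✓; BD at -49.30° ✓; |BD| = 37.30 ✓; ∠BDT = 131.6° ✓; |DT| = 38.30 ✓; ∠(DT, TA) = 81.20° ✗; |TA| = 14.80 ✓.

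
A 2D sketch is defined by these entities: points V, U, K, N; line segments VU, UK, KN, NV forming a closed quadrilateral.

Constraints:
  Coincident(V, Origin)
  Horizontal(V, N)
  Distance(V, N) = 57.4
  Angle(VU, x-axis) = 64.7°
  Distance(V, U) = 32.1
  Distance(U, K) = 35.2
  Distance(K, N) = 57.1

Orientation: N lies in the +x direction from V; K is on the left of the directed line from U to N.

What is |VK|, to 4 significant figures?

66.31

Checks: |UK| = 35.20 ✓; |KN| = 57.10 ✓.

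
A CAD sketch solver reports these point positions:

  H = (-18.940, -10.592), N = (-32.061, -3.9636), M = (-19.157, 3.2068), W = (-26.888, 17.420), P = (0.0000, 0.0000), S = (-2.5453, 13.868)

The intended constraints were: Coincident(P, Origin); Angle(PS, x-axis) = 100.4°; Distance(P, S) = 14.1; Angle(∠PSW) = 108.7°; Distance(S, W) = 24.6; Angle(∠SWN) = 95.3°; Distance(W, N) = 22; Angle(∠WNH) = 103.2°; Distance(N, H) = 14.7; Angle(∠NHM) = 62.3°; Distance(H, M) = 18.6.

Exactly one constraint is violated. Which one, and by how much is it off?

Distance(H, M) = 18.6 — off by 4.80.

P = (0.00, 0.00) ✓; PS at 100.4° ✓; |PS| = 14.10 ✓; ∠PSW = 108.7° ✓; |SW| = 24.60 ✓; ∠SWN = 95.30° ✓; |WN| = 22.00 ✓; ∠WNH = 103.2° ✓; |NH| = 14.70 ✓; ∠NHM = 62.30° ✓; |HM| = 13.80 ✗.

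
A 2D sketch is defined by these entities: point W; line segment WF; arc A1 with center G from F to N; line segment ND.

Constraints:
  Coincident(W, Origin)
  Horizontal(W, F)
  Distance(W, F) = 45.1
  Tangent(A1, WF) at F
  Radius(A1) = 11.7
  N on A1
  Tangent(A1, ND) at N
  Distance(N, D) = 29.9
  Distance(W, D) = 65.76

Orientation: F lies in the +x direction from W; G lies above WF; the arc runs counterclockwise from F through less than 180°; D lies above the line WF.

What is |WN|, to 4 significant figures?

58.29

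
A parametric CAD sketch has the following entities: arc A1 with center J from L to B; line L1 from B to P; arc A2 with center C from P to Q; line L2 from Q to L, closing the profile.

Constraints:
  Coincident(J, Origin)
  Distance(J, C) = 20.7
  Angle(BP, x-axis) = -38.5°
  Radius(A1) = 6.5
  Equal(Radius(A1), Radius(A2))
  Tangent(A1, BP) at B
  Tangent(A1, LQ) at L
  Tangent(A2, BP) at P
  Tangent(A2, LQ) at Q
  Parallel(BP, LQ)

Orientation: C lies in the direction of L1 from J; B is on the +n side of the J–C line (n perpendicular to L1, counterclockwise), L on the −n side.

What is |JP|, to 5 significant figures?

21.697

The slot axis is L1's direction at -38.5°, so u = (cos -38.5°, sin -38.5°) = (0.78261, -0.62251) and n = (−sin -38.5°, cos -38.5°) = (0.62251, 0.78261). J is at the origin and C lies 20.7 along u from J, so C = 20.7·u = (16.200, -12.886). Tangency of A1 to both parallel lines with radius 6.5 puts B and L at J ± 6.5·n: B = (4.0463, 5.0870), L = (-4.0463, -5.0870). Equal radii place P and Q the same way about C: P = C + 6.5·n = (20.246, -7.7991), Q = C − 6.5·n = (12.154, -17.973). Then |JP| = |P − J| = 21.697.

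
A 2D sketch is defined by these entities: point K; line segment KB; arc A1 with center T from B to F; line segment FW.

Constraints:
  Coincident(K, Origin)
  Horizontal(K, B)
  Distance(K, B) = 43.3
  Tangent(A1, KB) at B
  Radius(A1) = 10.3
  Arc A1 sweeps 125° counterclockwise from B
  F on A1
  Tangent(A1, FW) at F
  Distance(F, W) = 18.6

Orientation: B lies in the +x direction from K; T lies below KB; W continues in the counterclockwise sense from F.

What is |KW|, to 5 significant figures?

55.334

K is at the origin; KB is horizontal with |KB| = 43.3 and B on the +x side, so B = (43.300, 0.0000). Since A1 is tangent to KB there, TB ⟂ KB, so T = B + (0, -10.3) = (43.300, -10.300). On A1, B sits at bearing 90° from T; a 125° counterclockwise sweep puts F at bearing 215°, so F = T + 10.3·(cos 215°, sin 215°) = (34.863, -16.208). Since A1 is tangent to FW there, TF ⟂ FW, so FW runs along (−sin 215°, cos 215°); with |FW| = 18.6, W = (45.531, -31.444). Then |KW| = |W − K| = 55.334.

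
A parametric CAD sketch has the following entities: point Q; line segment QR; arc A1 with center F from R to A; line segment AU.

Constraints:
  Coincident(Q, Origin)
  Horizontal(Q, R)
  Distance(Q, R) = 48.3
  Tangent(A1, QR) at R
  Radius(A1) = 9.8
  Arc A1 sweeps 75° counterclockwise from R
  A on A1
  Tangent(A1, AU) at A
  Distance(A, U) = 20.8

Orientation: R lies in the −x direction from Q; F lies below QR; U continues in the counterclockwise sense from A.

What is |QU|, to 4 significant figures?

68.82

Q is at the origin; QR is horizontal with |QR| = 48.3 and R on the −x side, so R = (-48.30, 0.000). The tangent condition forces FR to be normal to QR, so F = R + (0, -9.8) = (-48.30, -9.800). On A1, R sits at bearing 90° from F; a 75° counterclockwise sweep puts A at bearing 165°, so A = F + 9.8·(cos 165°, sin 165°) = (-57.77, -7.264). A1 meets AU tangentially, so FA is at right angles to AU, so AU runs along (−sin 165°, cos 165°); with |AU| = 20.8, U = (-63.15, -27.35). Then |QU| = |U − Q| = 68.82.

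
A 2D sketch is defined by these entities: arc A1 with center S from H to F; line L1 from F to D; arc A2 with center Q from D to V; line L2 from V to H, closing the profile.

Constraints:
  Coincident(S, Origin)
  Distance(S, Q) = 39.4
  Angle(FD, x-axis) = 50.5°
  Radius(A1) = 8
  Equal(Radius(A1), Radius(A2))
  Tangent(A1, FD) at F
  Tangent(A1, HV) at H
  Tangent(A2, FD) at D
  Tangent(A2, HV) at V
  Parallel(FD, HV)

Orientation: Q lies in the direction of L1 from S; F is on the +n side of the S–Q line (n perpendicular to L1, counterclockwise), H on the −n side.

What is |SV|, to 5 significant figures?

40.204

The slot axis is L1's direction at 50.5°, so u = (cos 50.5°, sin 50.5°) = (0.63608, 0.77162) and n = (−sin 50.5°, cos 50.5°) = (-0.77162, 0.63608). S is at the origin and Q lies 39.4 along u from S, so Q = 39.4·u = (25.061, 30.402). Tangency of A1 to both parallel lines with radius 8.0 puts F and H at S ± 8.0·n: F = (-6.1730, 5.0886), H = (6.1730, -5.0886). Equal radii place D and V the same way about Q: D = Q + 8.0·n = (18.888, 35.491), V = Q − 8.0·n = (31.234, 25.313). Then |SV| = |V − S| = 40.204.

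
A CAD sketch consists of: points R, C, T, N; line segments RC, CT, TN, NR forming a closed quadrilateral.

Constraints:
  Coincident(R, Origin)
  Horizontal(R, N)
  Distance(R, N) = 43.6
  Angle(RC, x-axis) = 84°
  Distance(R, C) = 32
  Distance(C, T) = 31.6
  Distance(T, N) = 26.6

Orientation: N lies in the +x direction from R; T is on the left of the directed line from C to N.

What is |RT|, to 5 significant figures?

42.264

Checks: |CT| = 31.60 ✓; |TN| = 26.60 ✓.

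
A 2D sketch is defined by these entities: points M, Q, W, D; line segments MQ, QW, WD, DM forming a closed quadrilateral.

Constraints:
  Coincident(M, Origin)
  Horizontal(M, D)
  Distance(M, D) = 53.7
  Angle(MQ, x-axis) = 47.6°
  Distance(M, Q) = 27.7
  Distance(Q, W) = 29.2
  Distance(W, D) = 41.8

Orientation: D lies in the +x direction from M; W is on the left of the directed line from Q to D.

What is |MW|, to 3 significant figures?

56.8

M is at the origin; MD is horizontal with |MD| = 53.7 and D in +x, so D = (53.7, 0). MQ runs at 47.6° with |MQ| = 27.7, so Q = (18.7, 20.5). W is determined by |QW| = 29.2 and |WD| = 41.8 together: it lies at the intersection of circle(Q, 29.2) and circle(D, 41.8). With |QD| = 40.6, the foot of the radical line on QD is 9.25 from Q and the perpendicular offset is √(29.2² − 9.25²) = 27.7. Taking the left-of-QD solution: W = (40.6, 39.7).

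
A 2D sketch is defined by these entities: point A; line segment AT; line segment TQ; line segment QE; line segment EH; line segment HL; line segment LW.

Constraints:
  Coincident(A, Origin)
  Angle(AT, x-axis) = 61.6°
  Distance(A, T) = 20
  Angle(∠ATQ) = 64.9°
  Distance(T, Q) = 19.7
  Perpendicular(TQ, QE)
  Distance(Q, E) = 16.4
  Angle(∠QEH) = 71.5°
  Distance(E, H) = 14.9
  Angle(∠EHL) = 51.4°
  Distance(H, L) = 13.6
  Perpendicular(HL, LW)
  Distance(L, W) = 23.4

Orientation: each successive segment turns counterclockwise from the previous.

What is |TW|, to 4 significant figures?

38.14

∠EHL = 51.4° gives HL at 143.8° from the x-axis; with |HL| = 13.6, L = (-7.695, 14.29). HL ⟂ LW, so LW runs at -126.2°; with |LW| = 23.4, W = (-21.51, -4.590). Then |TW| = |W − T| = 38.14.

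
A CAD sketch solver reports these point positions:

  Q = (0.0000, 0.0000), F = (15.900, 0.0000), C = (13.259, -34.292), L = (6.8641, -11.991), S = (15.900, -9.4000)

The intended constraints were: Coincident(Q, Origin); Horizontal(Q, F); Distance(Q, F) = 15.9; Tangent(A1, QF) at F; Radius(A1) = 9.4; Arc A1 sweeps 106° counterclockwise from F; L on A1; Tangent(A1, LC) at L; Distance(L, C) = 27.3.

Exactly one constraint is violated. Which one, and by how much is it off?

Distance(L, C) = 27.3 — off by 4.10.

Q = (0.00, 0.00) ✓; Q.y = 0.00, F.y = 0.00 ✓; |QF| = 15.90 ✓; ∠(SF, FQ) = 90.00° ✓; |SF| = 9.400 ✓; bearing(S→L) − bearing(S→F) = 106.0° ✓; |SL| = 9.400 ✓; ∠(SL, LC) = 90.00° ✓; |LC| = 23.20 ✗.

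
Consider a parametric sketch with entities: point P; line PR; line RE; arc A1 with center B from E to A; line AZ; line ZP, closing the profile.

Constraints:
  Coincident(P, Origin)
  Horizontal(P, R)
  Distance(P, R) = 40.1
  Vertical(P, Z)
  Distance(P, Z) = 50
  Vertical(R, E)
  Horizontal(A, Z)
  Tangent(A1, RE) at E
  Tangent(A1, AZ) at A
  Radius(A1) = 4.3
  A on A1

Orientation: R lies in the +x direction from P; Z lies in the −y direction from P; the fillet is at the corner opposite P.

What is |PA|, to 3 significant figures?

61.5

P is at the origin; P and R share the same y with |PR| = 40.1 and R on the +x side, so R = (40.1, 0.00). PZ is vertical with |PZ| = 50.0 and Z on the −y side, so Z = (0.00, -50.0). The virtual corner opposite P is at (40.1, -50.0). A1 meets RE tangentially, so BE is at right angles to RE and tangency of A1 to AZ means the radius BA is perpendicular to AZ, with radius 4.3, so the center B sits 4.3 in from both sides at B = (35.8, -45.7). That places the tangent points at E = (40.1, -45.7) on RE and A = (35.8, -50.0) on AZ. Then |PA| = |A − P| = 61.5.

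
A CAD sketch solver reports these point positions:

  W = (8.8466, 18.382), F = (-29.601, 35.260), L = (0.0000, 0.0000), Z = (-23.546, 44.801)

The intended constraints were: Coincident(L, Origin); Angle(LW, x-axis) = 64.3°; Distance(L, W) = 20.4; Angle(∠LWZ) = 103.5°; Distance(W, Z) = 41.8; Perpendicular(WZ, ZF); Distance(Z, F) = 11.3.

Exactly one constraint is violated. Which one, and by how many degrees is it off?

Perpendicular(WZ, ZF) — off by 6.80°.

L = (0.00, 0.00) ✓; LW at 64.30° ✓; |LW| = 20.40 ✓; ∠LWZ = 103.5° ✓; |WZ| = 41.80 ✓; ∠(WZ, ZF) = 96.80° ✗; |ZF| = 11.30 ✓.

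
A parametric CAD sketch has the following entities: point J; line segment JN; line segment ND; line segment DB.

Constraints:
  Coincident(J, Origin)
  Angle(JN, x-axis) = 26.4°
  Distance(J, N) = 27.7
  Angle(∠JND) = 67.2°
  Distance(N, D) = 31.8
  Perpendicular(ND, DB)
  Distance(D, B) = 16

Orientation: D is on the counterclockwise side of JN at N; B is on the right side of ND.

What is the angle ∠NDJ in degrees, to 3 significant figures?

50.5°

J is at the origin; JN runs at 26.4° with length 27.7, so N = 27.7·(cos 26.4°, sin 26.4°) = (24.8, 12.3). ∠JND = 67.2°, so ND runs at 26.4° + (180° − 67.2°) = 139° from the x-axis; with |ND| = 31.8, D = N + 31.8·(cos 139°, sin 139°) = (0.739, 33.1). Then cos ∠NDJ = DN·DJ / (|DN||DJ|), giving 50.5°.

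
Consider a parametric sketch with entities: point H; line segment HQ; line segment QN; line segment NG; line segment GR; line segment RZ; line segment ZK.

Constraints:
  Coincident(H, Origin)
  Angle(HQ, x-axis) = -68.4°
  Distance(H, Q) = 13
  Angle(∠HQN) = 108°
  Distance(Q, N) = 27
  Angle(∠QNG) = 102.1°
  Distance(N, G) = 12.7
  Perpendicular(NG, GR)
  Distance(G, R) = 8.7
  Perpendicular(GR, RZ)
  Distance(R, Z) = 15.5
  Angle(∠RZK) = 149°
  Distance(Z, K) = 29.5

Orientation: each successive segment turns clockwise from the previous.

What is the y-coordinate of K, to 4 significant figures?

-51.80

The perpendicularity gives RZ at right angles to GR, so RZ runs at -38.30°; with |RZ| = 15.5, Z = (-8.429, -24.21). ∠RZK = 149.0° gives ZK at -69.30° from the x-axis; with |ZK| = 29.5, K = (1.999, -51.80). So K.y = -51.80.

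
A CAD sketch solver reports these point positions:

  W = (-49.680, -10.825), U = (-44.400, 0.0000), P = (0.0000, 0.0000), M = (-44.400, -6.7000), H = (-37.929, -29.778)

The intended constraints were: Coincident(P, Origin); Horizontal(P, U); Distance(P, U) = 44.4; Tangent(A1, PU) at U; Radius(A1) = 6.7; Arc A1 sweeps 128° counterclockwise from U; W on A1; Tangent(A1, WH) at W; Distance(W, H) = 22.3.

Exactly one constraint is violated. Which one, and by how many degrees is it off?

Tangent(A1, WH) at W — off by 6.20°.

P = (0.00, 0.00) ✓; P.y = 0.00, U.y = 0.00 ✓; |PU| = 44.40 ✓; ∠(MU, UP) = 90.00° ✓; |MU| = 6.700 ✓; bearing(M→W) − bearing(M→U) = 128.0° ✓; |MW| = 6.700 ✓; ∠(MW, WH) = 96.20° ✗; |WH| = 22.30 ✓.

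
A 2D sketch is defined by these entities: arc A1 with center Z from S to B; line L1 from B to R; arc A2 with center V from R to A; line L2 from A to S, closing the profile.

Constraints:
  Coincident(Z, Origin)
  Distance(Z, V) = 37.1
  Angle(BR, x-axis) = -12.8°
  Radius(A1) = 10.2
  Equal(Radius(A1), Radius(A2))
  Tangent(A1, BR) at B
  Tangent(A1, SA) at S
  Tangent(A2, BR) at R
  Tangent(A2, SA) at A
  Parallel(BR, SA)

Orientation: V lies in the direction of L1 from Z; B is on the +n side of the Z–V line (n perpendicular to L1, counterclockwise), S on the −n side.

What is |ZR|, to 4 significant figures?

38.48

The slot axis is L1's direction at -12.8°, so u = (cos -12.8°, sin -12.8°) = (0.9751, -0.2215) and n = (−sin -12.8°, cos -12.8°) = (0.2215, 0.9751). Z is at the origin and V lies 37.1 along u from Z, so V = 37.1·u = (36.18, -8.219). Tangency of A1 to both parallel lines with radius 10.2 puts B and S at Z ± 10.2·n: B = (2.260, 9.947), S = (-2.260, -9.947). Equal radii place R and A the same way about V: R = V + 10.2·n = (38.44, 1.727), A = V − 10.2·n = (33.92, -18.17). Then |ZR| = |R − Z| = 38.48.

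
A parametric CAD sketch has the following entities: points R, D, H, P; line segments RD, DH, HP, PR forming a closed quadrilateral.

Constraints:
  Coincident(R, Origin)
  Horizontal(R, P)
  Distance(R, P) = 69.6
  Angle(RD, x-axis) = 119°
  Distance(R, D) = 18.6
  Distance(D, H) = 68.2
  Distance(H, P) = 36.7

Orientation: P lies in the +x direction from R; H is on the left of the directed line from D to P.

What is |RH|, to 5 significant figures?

66.335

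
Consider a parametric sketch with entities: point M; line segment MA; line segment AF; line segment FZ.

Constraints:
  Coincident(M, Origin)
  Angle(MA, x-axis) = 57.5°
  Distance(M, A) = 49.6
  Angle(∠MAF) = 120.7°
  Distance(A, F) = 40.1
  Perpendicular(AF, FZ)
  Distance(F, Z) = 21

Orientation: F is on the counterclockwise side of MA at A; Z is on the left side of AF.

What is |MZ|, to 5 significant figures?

68.912

∠MAF = 120.7°, so AF runs at 57.5° + (180° − 120.7°) = 116.80° from the x-axis; with |AF| = 40.1, F = A + 40.1·(cos 116.80°, sin 116.80°) = (8.5699, 77.625). AF ⟂ FZ; with |FZ| = 21.0 on the left of AF, Z = F + 21.0·(-0.89259, -0.45088) = (-10.174, 68.156). Then |MZ| = |Z − M| = 68.912.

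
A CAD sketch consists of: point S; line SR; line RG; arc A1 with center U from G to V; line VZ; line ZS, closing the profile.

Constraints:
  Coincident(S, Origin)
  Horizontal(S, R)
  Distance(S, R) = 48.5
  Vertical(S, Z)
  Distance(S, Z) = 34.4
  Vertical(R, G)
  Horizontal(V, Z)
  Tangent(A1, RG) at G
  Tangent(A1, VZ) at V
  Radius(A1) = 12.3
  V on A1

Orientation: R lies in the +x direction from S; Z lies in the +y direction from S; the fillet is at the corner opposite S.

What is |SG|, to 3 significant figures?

53.3

S is at the origin; S and R share the same y with |SR| = 48.5 and R on the +x side, so R = (48.5, 0.00). S and Z share the same x with |SZ| = 34.4 and Z on the +y side, so Z = (0.00, 34.4). The virtual corner opposite S is at (48.5, 34.4). A1 meets RG tangentially, so UG is at right angles to RG and tangency of A1 to VZ means the radius UV is perpendicular to VZ, with radius 12.3, so the center U sits 12.3 in from both sides at U = (36.2, 22.1). That places the tangent points at G = (48.5, 22.1) on RG and V = (36.2, 34.4) on VZ. Then |SG| = |G − S| = 53.3.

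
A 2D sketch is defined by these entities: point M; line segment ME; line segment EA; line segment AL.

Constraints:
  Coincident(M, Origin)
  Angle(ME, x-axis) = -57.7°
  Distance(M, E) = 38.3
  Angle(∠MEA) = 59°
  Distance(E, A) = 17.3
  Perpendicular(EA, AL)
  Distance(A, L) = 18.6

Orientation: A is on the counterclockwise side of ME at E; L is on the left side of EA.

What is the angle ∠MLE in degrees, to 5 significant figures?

146.75°

M is at the origin; ME runs at -57.7° with length 38.3, so E = 38.3·(cos -57.7°, sin -57.7°) = (20.466, -32.374). ∠MEA = 59.0°, so EA runs at -57.7° + (180° − 59.0°) = 63.300° from the x-axis; with |EA| = 17.3, A = E + 17.3·(cos 63.300°, sin 63.300°) = (28.239, -16.918). EA is perpendicular to AL; with |AL| = 18.6 on the left of EA, L = A + 18.6·(-0.89337, 0.44932) = (11.622, -8.5609). Then cos ∠MLE = LM·LE / (|LM||LE|), giving 146.75°.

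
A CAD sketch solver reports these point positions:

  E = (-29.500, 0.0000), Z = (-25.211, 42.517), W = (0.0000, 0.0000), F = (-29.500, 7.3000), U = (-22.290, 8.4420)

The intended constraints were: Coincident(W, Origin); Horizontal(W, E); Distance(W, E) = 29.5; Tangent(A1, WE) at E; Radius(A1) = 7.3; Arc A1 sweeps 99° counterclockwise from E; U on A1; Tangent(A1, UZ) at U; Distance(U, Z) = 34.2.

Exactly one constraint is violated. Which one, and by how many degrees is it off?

Tangent(A1, UZ) at U — off by 4.10°.

W = (0.00, 0.00) ✓; W.y = 0.00, E.y = 0.00 ✓; |WE| = 29.50 ✓; ∠(FE, EW) = 90.00° ✓; |FE| = 7.300 ✓; bearing(F→U) − bearing(F→E) = 99.00° ✓; |FU| = 7.300 ✓; ∠(FU, UZ) = 94.10° ✗; |UZ| = 34.20 ✓.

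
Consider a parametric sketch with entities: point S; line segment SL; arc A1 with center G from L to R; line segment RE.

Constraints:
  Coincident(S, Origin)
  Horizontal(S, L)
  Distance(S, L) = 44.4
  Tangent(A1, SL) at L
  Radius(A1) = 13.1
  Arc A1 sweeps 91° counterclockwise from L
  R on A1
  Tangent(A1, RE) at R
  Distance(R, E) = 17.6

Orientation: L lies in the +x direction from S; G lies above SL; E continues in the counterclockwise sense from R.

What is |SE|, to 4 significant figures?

65.02

On A1, L sits at bearing -90° from G; a 91° counterclockwise sweep puts R at bearing 1°, so R = G + 13.1·(cos 1°, sin 1°) = (57.50, 13.33). Since A1 is tangent to RE there, GR ⟂ RE, so RE runs along (−sin 1°, cos 1°); with |RE| = 17.6, E = (57.19, 30.93). Then |SE| = |E − S| = 65.02.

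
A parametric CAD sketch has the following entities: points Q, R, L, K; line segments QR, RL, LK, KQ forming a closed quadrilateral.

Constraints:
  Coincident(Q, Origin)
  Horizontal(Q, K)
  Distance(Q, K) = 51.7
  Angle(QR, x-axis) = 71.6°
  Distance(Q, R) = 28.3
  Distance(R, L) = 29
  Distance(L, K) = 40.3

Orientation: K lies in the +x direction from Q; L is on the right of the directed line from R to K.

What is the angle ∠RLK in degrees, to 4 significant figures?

92.08°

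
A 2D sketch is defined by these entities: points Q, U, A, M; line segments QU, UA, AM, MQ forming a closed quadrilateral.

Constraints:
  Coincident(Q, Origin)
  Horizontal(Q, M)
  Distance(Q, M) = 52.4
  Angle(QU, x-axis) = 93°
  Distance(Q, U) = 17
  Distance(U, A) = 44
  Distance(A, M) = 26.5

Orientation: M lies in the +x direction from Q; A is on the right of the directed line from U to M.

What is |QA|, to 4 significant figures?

33.30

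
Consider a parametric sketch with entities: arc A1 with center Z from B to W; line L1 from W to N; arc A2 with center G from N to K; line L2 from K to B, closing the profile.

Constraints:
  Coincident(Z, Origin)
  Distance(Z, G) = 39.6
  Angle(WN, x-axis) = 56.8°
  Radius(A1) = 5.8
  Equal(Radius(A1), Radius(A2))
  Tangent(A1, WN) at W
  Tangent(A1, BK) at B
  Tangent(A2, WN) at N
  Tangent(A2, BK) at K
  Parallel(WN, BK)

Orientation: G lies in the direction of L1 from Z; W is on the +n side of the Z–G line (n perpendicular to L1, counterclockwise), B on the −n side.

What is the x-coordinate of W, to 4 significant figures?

-4.853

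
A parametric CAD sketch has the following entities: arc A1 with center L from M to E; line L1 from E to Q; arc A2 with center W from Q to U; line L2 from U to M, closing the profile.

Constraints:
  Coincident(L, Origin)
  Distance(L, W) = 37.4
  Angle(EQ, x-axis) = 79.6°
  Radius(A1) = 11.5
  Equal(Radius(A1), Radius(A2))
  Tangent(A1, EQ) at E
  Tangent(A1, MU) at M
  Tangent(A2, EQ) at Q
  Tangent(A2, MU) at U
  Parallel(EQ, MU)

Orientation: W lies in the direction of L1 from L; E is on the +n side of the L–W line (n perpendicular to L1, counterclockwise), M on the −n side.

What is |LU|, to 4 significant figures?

39.13

The slot axis is L1's direction at 79.6°, so u = (cos 79.6°, sin 79.6°) = (0.1805, 0.9836) and n = (−sin 79.6°, cos 79.6°) = (-0.9836, 0.1805). L is at the origin and W lies 37.4 along u from L, so W = 37.4·u = (6.751, 36.79). Tangency of A1 to both parallel lines with radius 11.5 puts E and M at L ± 11.5·n: E = (-11.31, 2.076), M = (11.31, -2.076). Equal radii place Q and U the same way about W: Q = W + 11.5·n = (-4.560, 38.86), U = W − 11.5·n = (18.06, 34.71). Then |LU| = |U − L| = 39.13.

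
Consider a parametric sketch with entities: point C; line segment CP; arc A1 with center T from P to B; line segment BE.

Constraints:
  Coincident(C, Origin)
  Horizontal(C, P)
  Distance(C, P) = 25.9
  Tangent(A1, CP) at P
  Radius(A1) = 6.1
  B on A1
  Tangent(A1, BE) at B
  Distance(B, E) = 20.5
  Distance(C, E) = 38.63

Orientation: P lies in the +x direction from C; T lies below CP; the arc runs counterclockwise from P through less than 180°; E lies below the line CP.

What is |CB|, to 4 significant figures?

21.77

C is at the origin; CP is horizontal with |CP| = 25.9 and P on the +x side, so P = (25.90, 0.000). Tangency of A1 to CP means the radius TP is perpendicular to CP, so T = P + (0, -6.1) = (25.90, -6.100). Since TB ⟂ BE (tangency), |TE| = √(6.1² + 20.5²) = 21.39 regardless of where B sits on A1. So E lies on both circle(C, 38.63) and circle(T, 21.39); the below-CP intersection is E = (27.18, -27.45). B is the foot of the tangent from E: B = (20.17, -8.187).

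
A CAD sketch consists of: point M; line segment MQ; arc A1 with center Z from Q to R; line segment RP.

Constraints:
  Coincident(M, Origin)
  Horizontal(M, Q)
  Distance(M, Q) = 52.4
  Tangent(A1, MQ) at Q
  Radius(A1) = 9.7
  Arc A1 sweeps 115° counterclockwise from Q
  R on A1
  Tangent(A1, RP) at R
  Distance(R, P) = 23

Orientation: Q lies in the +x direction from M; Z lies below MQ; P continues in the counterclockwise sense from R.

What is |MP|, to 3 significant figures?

63.6

On A1, Q sits at bearing 90° from Z; a 115° counterclockwise sweep puts R at bearing 205°, so R = Z + 9.7·(cos 205°, sin 205°) = (43.6, -13.8). The tangent condition forces ZR to be normal to RP, so RP runs along (−sin 205°, cos 205°); with |RP| = 23.0, P = (53.3, -34.6). Then |MP| = |P − M| = 63.6.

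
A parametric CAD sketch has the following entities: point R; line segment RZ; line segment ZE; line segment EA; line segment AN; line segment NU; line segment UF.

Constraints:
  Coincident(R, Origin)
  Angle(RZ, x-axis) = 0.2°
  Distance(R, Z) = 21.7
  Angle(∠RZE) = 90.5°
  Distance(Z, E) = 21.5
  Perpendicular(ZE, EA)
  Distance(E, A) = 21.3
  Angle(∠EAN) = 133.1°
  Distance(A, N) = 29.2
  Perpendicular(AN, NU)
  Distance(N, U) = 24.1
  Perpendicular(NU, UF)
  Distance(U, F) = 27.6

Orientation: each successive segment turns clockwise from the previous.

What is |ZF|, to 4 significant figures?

6.160

AN is perpendicular to NU, so NU runs at 43.80°; with |NU| = 24.1, U = (-2.152, 16.07). NU is perpendicular to UF, so UF runs at -46.20°; with |UF| = 27.6, F = (16.95, -3.847). Then |ZF| = |F − Z| = 6.160.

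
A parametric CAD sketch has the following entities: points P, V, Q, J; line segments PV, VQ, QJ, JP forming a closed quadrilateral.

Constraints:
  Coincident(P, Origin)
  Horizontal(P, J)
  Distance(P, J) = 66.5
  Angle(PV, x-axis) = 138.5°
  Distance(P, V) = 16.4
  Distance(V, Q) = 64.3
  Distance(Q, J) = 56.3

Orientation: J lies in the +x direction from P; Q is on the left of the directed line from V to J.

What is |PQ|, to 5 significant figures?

63.021

P is at the origin; P and J share the same y with |PJ| = 66.5 and J in +x, so J = (66.5, 0). PV runs at 138.5° with |PV| = 16.4, so V = (-12.283, 10.867). Q is determined by |VQ| = 64.3 and |QJ| = 56.3 together: it lies at the intersection of circle(V, 64.3) and circle(J, 56.3). With |VJ| = 79.529, the foot of the radical line on VJ is 45.830 from V and the perpendicular offset is √(64.3² − 45.830²) = 45.101. Taking the left-of-VJ solution: Q = (39.280, 49.283).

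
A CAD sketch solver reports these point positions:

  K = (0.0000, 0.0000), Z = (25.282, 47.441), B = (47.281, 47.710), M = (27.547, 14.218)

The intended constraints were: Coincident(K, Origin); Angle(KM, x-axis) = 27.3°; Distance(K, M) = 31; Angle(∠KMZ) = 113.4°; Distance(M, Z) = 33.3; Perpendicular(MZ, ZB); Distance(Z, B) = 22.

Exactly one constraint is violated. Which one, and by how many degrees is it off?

Perpendicular(MZ, ZB) — off by 3.20°.

K = (0.00, 0.00) ✓; KM at 27.30° ✓; |KM| = 31.00 ✓; ∠KMZ = 113.4° ✓; |MZ| = 33.30 ✓; ∠(MZ, ZB) = 93.20° ✗; |ZB| = 22.00 ✓.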